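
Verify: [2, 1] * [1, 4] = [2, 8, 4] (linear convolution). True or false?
Recompute linear convolution of [2, 1] and [1, 4]: y[0] = 2×1 = 2; y[1] = 2×4 + 1×1 = 9; y[2] = 1×4 = 4 → [2, 9, 4]. Compare to given [2, 8, 4]: they differ at index 1: given 8, correct 9, so answer: No

No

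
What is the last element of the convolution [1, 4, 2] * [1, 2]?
Use y[k] = Σ_i a[i]·b[k-i] at k=3. y[3] = 2×2 = 4

4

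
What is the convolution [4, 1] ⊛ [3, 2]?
y[0] = 4×3 = 12; y[1] = 4×2 + 1×3 = 11; y[2] = 1×2 = 2

[12, 11, 2]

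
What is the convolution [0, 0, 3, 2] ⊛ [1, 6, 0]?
y[0] = 0×1 = 0; y[1] = 0×6 + 0×1 = 0; y[2] = 0×0 + 0×6 + 3×1 = 3; y[3] = 0×0 + 3×6 + 2×1 = 20; y[4] = 3×0 + 2×6 = 12; y[5] = 2×0 = 0

[0, 0, 3, 20, 12, 0]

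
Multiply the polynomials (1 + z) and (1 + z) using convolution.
Ascending coefficients: a = [1, 1], b = [1, 1]. c[0] = 1×1 = 1; c[1] = 1×1 + 1×1 = 2; c[2] = 1×1 = 1. Result coefficients: [1, 2, 1] → 1 + 2z + z^2

1 + 2z + z^2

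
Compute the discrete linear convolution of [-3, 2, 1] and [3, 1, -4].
y[0] = -3×3 = -9; y[1] = -3×1 + 2×3 = 3; y[2] = -3×-4 + 2×1 + 1×3 = 17; y[3] = 2×-4 + 1×1 = -7; y[4] = 1×-4 = -4

[-9, 3, 17, -7, -4]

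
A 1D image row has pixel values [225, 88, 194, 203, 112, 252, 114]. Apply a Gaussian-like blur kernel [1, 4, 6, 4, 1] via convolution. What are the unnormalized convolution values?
Convolve image row [225, 88, 194, 203, 112, 252, 114] with kernel [1, 4, 6, 4, 1]: y[0] = 225×1 = 225; y[1] = 225×4 + 88×1 = 988; y[2] = 225×6 + 88×4 + 194×1 = 1896; y[3] = 225×4 + 88×6 + 194×4 + 203×1 = 2407; y[4] = 225×1 + 88×4 + 194×6 + 203×4 + 112×1 = 2665; y[5] = 88×1 + 194×4 + 203×6 + 112×4 + 252×1 = 2782; y[6] = 194×1 + 203×4 + 112×6 + 252×4 + 114×1 = 2800; y[7] = 203×1 + 112×4 + 252×6 + 114×4 = 2619; y[8] = 112×1 + 252×4 + 114×6 = 1804; y[9] = 252×1 + 114×4 = 708; y[10] = 114×1 = 114 → [225, 988, 1896, 2407, 2665, 2782, 2800, 2619, 1804, 708, 114]. Normalization factor = sum(kernel) = 16.

[225, 988, 1896, 2407, 2665, 2782, 2800, 2619, 1804, 708, 114]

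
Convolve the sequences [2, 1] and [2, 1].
y[0] = 2×2 = 4; y[1] = 2×1 + 1×2 = 4; y[2] = 1×1 = 1

[4, 4, 1]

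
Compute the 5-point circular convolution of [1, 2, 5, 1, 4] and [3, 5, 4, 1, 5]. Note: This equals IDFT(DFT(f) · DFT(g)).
Either evaluate y[k] = Σ_j f[j]·g[(k-j) mod 5] directly, or use IDFT(DFT(f) · DFT(g)). y[0] = 1×3 + 2×5 + 5×1 + 1×4 + 4×5 = 42; y[1] = 1×5 + 2×3 + 5×5 + 1×1 + 4×4 = 53; y[2] = 1×4 + 2×5 + 5×3 + 1×5 + 4×1 = 38; y[3] = 1×1 + 2×4 + 5×5 + 1×3 + 4×5 = 57; y[4] = 1×5 + 2×1 + 5×4 + 1×5 + 4×3 = 44. Result: [42, 53, 38, 57, 44]

[42, 53, 38, 57, 44]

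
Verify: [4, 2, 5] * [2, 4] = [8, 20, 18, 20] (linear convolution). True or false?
Recompute linear convolution of [4, 2, 5] and [2, 4]: y[0] = 4×2 = 8; y[1] = 4×4 + 2×2 = 20; y[2] = 2×4 + 5×2 = 18; y[3] = 5×4 = 20 → [8, 20, 18, 20]. Given [8, 20, 18, 20] matches, so answer: Yes

Yes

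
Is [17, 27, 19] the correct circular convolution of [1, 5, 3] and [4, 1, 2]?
Recompute circular convolution of [1, 5, 3] and [4, 1, 2]: y[0] = 1×4 + 5×2 + 3×1 = 17; y[1] = 1×1 + 5×4 + 3×2 = 27; y[2] = 1×2 + 5×1 + 3×4 = 19 → [17, 27, 19]. Given [17, 27, 19] matches, so answer: Yes

Yes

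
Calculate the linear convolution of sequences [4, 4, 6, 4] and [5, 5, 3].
y[0] = 4×5 = 20; y[1] = 4×5 + 4×5 = 40; y[2] = 4×3 + 4×5 + 6×5 = 62; y[3] = 4×3 + 6×5 + 4×5 = 62; y[4] = 6×3 + 4×5 = 38; y[5] = 4×3 = 12

[20, 40, 62, 62, 38, 12]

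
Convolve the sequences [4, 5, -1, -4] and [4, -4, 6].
y[0] = 4×4 = 16; y[1] = 4×-4 + 5×4 = 4; y[2] = 4×6 + 5×-4 + -1×4 = 0; y[3] = 5×6 + -1×-4 + -4×4 = 18; y[4] = -1×6 + -4×-4 = 10; y[5] = -4×6 = -24

[16, 4, 0, 18, 10, -24]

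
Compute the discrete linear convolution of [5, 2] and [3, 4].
y[0] = 5×3 = 15; y[1] = 5×4 + 2×3 = 26; y[2] = 2×4 = 8

[15, 26, 8]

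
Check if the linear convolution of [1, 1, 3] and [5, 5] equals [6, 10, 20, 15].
Recompute linear convolution of [1, 1, 3] and [5, 5]: y[0] = 1×5 = 5; y[1] = 1×5 + 1×5 = 10; y[2] = 1×5 + 3×5 = 20; y[3] = 3×5 = 15 → [5, 10, 20, 15]. Compare to given [6, 10, 20, 15]: they differ at index 0: given 6, correct 5, so answer: No

No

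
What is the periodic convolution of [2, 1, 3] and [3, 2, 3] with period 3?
Use y[k] = Σ_j f[j]·g[(k-j) mod 3]. y[0] = 2×3 + 1×3 + 3×2 = 15; y[1] = 2×2 + 1×3 + 3×3 = 16; y[2] = 2×3 + 1×2 + 3×3 = 17. Result: [15, 16, 17]

[15, 16, 17]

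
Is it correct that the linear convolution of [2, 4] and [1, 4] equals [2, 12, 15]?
Recompute linear convolution of [2, 4] and [1, 4]: y[0] = 2×1 = 2; y[1] = 2×4 + 4×1 = 12; y[2] = 4×4 = 16 → [2, 12, 16]. Compare to given [2, 12, 15]: they differ at index 2: given 15, correct 16, so answer: No

No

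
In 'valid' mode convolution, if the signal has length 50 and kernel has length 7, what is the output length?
'Valid' mode counts only positions where the kernel fully overlaps the signal: m - n + 1 = 50 - 7 + 1 = 44

44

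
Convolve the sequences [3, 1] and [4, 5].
y[0] = 3×4 = 12; y[1] = 3×5 + 1×4 = 19; y[2] = 1×5 = 5

[12, 19, 5]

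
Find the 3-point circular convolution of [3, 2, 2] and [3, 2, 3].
Use y[k] = Σ_j s[j]·t[(k-j) mod 3]. y[0] = 3×3 + 2×3 + 2×2 = 19; y[1] = 3×2 + 2×3 + 2×3 = 18; y[2] = 3×3 + 2×2 + 2×3 = 19. Result: [19, 18, 19]

[19, 18, 19]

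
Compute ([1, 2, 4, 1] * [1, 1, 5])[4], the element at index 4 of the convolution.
Use y[k] = Σ_i a[i]·b[k-i] at k=4. y[4] = 4×5 + 1×1 = 21

21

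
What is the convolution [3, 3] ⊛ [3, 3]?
y[0] = 3×3 = 9; y[1] = 3×3 + 3×3 = 18; y[2] = 3×3 = 9

[9, 18, 9]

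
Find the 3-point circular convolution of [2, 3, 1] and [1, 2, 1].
Use y[k] = Σ_j a[j]·b[(k-j) mod 3]. y[0] = 2×1 + 3×1 + 1×2 = 7; y[1] = 2×2 + 3×1 + 1×1 = 8; y[2] = 2×1 + 3×2 + 1×1 = 9. Result: [7, 8, 9]

[7, 8, 9]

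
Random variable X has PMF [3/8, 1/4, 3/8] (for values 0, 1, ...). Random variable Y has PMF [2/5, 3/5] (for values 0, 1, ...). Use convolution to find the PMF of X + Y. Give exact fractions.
P(X+Y=k) = Σ_i P(X=i)·P(Y=k-i) — a convolution of [3/8, 1/4, 3/8] and [2/5, 3/5]. P(X+Y=0) = (3/8)×(2/5) = 3/20; P(X+Y=1) = (3/8)×(3/5) + (1/4)×(2/5) = 9/40 + 1/10 = 13/40; P(X+Y=2) = (1/4)×(3/5) + (3/8)×(2/5) = 3/20 + 3/20 = 3/10; P(X+Y=3) = (3/8)×(3/5) = 9/40. PMF: [3/20, 13/40, 3/10, 9/40] (sums to 1 ✓)

[3/20, 13/40, 3/10, 9/40]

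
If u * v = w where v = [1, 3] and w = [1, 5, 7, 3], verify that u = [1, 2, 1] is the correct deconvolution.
Forward-compute [1, 2, 1] * [1, 3]: w[0] = 1×1 = 1; w[1] = 1×3 + 2×1 = 5; w[2] = 2×3 + 1×1 = 7; w[3] = 1×3 = 3 → [1, 5, 7, 3]. Matches given w = [1, 5, 7, 3], so verified.

Verified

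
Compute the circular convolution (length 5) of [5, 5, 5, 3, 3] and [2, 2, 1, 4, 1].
Use y[k] = Σ_j x[j]·h[(k-j) mod 5]. y[0] = 5×2 + 5×1 + 5×4 + 3×1 + 3×2 = 44; y[1] = 5×2 + 5×2 + 5×1 + 3×4 + 3×1 = 40; y[2] = 5×1 + 5×2 + 5×2 + 3×1 + 3×4 = 40; y[3] = 5×4 + 5×1 + 5×2 + 3×2 + 3×1 = 44; y[4] = 5×1 + 5×4 + 5×1 + 3×2 + 3×2 = 42. Result: [44, 40, 40, 44, 42]

[44, 40, 40, 44, 42]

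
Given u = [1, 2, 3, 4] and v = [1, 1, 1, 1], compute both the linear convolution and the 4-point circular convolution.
Linear: y_lin[0] = 1×1 = 1; y_lin[1] = 1×1 + 2×1 = 3; y_lin[2] = 1×1 + 2×1 + 3×1 = 6; y_lin[3] = 1×1 + 2×1 + 3×1 + 4×1 = 10; y_lin[4] = 2×1 + 3×1 + 4×1 = 9; y_lin[5] = 3×1 + 4×1 = 7; y_lin[6] = 4×1 = 4 → [1, 3, 6, 10, 9, 7, 4]. Circular (length 4): y[0] = 1×1 + 2×1 + 3×1 + 4×1 = 10; y[1] = 1×1 + 2×1 + 3×1 + 4×1 = 10; y[2] = 1×1 + 2×1 + 3×1 + 4×1 = 10; y[3] = 1×1 + 2×1 + 3×1 + 4×1 = 10 → [10, 10, 10, 10]

Linear: [1, 3, 6, 10, 9, 7, 4], Circular: [10, 10, 10, 10]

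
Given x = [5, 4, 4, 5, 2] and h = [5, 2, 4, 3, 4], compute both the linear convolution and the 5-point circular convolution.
Linear: y_lin[0] = 5×5 = 25; y_lin[1] = 5×2 + 4×5 = 30; y_lin[2] = 5×4 + 4×2 + 4×5 = 48; y_lin[3] = 5×3 + 4×4 + 4×2 + 5×5 = 64; y_lin[4] = 5×4 + 4×3 + 4×4 + 5×2 + 2×5 = 68; y_lin[5] = 4×4 + 4×3 + 5×4 + 2×2 = 52; y_lin[6] = 4×4 + 5×3 + 2×4 = 39; y_lin[7] = 5×4 + 2×3 = 26; y_lin[8] = 2×4 = 8 → [25, 30, 48, 64, 68, 52, 39, 26, 8]. Circular (length 5): y[0] = 5×5 + 4×4 + 4×3 + 5×4 + 2×2 = 77; y[1] = 5×2 + 4×5 + 4×4 + 5×3 + 2×4 = 69; y[2] = 5×4 + 4×2 + 4×5 + 5×4 + 2×3 = 74; y[3] = 5×3 + 4×4 + 4×2 + 5×5 + 2×4 = 72; y[4] = 5×4 + 4×3 + 4×4 + 5×2 + 2×5 = 68 → [77, 69, 74, 72, 68]

Linear: [25, 30, 48, 64, 68, 52, 39, 26, 8], Circular: [77, 69, 74, 72, 68]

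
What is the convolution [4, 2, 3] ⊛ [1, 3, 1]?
y[0] = 4×1 = 4; y[1] = 4×3 + 2×1 = 14; y[2] = 4×1 + 2×3 + 3×1 = 13; y[3] = 2×1 + 3×3 = 11; y[4] = 3×1 = 3

[4, 14, 13, 11, 3]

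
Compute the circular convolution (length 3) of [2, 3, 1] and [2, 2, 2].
Use y[k] = Σ_j u[j]·v[(k-j) mod 3]. y[0] = 2×2 + 3×2 + 1×2 = 12; y[1] = 2×2 + 3×2 + 1×2 = 12; y[2] = 2×2 + 3×2 + 1×2 = 12. Result: [12, 12, 12]

[12, 12, 12]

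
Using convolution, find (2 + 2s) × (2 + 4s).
Ascending coefficients: a = [2, 2], b = [2, 4]. c[0] = 2×2 = 4; c[1] = 2×4 + 2×2 = 12; c[2] = 2×4 = 8. Result coefficients: [4, 12, 8] → 4 + 12s + 8s^2

4 + 12s + 8s^2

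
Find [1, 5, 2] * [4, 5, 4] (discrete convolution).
y[0] = 1×4 = 4; y[1] = 1×5 + 5×4 = 25; y[2] = 1×4 + 5×5 + 2×4 = 37; y[3] = 5×4 + 2×5 = 30; y[4] = 2×4 = 8

[4, 25, 37, 30, 8]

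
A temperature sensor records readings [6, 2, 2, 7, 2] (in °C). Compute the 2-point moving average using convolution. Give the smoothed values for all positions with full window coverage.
2-point moving average kernel = [1, 1]. Apply in 'valid' mode (full window coverage): avg[0] = (6 + 2) / 2 = 4.0; avg[1] = (2 + 2) / 2 = 2.0; avg[2] = (2 + 7) / 2 = 4.5; avg[3] = (7 + 2) / 2 = 4.5. Smoothed values: [4.0, 2.0, 4.5, 4.5]

[4.0, 2.0, 4.5, 4.5]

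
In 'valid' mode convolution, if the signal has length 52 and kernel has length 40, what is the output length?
'Valid' mode counts only positions where the kernel fully overlaps the signal: m - n + 1 = 52 - 40 + 1 = 13

13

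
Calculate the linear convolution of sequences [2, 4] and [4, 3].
y[0] = 2×4 = 8; y[1] = 2×3 + 4×4 = 22; y[2] = 4×3 = 12

[8, 22, 12]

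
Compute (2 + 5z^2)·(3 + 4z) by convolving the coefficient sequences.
Ascending coefficients: a = [2, 0, 5], b = [3, 4]. c[0] = 2×3 = 6; c[1] = 2×4 + 0×3 = 8; c[2] = 0×4 + 5×3 = 15; c[3] = 5×4 = 20. Result coefficients: [6, 8, 15, 20] → 6 + 8z + 15z^2 + 20z^3

6 + 8z + 15z^2 + 20z^3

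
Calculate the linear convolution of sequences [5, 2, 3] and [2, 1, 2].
y[0] = 5×2 = 10; y[1] = 5×1 + 2×2 = 9; y[2] = 5×2 + 2×1 + 3×2 = 18; y[3] = 2×2 + 3×1 = 7; y[4] = 3×2 = 6

[10, 9, 18, 7, 6]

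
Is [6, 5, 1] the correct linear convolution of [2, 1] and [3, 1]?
Recompute linear convolution of [2, 1] and [3, 1]: y[0] = 2×3 = 6; y[1] = 2×1 + 1×3 = 5; y[2] = 1×1 = 1 → [6, 5, 1]. Given [6, 5, 1] matches, so answer: Yes

Yes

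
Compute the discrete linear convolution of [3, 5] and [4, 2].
y[0] = 3×4 = 12; y[1] = 3×2 + 5×4 = 26; y[2] = 5×2 = 10

[12, 26, 10]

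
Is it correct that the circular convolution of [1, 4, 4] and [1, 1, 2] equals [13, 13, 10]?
Recompute circular convolution of [1, 4, 4] and [1, 1, 2]: y[0] = 1×1 + 4×2 + 4×1 = 13; y[1] = 1×1 + 4×1 + 4×2 = 13; y[2] = 1×2 + 4×1 + 4×1 = 10 → [13, 13, 10]. Given [13, 13, 10] matches, so answer: Yes

Yes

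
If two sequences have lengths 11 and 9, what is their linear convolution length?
Linear/full convolution length: m + n - 1 = 11 + 9 - 1 = 19

19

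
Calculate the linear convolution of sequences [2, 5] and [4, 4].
y[0] = 2×4 = 8; y[1] = 2×4 + 5×4 = 28; y[2] = 5×4 = 20

[8, 28, 20]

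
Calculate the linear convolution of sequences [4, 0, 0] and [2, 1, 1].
y[0] = 4×2 = 8; y[1] = 4×1 + 0×2 = 4; y[2] = 4×1 + 0×1 + 0×2 = 4; y[3] = 0×1 + 0×1 = 0; y[4] = 0×1 = 0

[8, 4, 4, 0, 0]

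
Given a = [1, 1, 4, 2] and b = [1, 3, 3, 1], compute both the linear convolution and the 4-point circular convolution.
Linear: y_lin[0] = 1×1 = 1; y_lin[1] = 1×3 + 1×1 = 4; y_lin[2] = 1×3 + 1×3 + 4×1 = 10; y_lin[3] = 1×1 + 1×3 + 4×3 + 2×1 = 18; y_lin[4] = 1×1 + 4×3 + 2×3 = 19; y_lin[5] = 4×1 + 2×3 = 10; y_lin[6] = 2×1 = 2 → [1, 4, 10, 18, 19, 10, 2]. Circular (length 4): y[0] = 1×1 + 1×1 + 4×3 + 2×3 = 20; y[1] = 1×3 + 1×1 + 4×1 + 2×3 = 14; y[2] = 1×3 + 1×3 + 4×1 + 2×1 = 12; y[3] = 1×1 + 1×3 + 4×3 + 2×1 = 18 → [20, 14, 12, 18]

Linear: [1, 4, 10, 18, 19, 10, 2], Circular: [20, 14, 12, 18]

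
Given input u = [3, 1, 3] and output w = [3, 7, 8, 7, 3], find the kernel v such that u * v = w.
Output length 5 = len(u) + len(v) - 1 ⇒ len(v) = 3. Solve v forward using v[k] = (w[k] - Σ_{i≥1} u[i]·v[k-i]) / u[0]: v[0] = w[0] / u[0] = 3 / 3 = 1; v[1] = (w[1] - 1×1) / u[0] = (7 - 1×1) / 3 = 2; v[2] = (w[2] - 1×2 - 3×1) / u[0] = (8 - 1×2 - 3×1) / 3 = 1. So v = [1, 2, 1]. Forward-check [3, 1, 3] * [1, 2, 1]: w[0] = 3×1 = 3; w[1] = 3×2 + 1×1 = 7; w[2] = 3×1 + 1×2 + 3×1 = 8; w[3] = 1×1 + 3×2 = 7; w[4] = 3×1 = 3 → [3, 7, 8, 7, 3] ✓

[1, 2, 1]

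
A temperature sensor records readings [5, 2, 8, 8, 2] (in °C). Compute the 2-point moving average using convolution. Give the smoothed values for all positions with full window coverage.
2-point moving average kernel = [1, 1]. Apply in 'valid' mode (full window coverage): avg[0] = (5 + 2) / 2 = 3.5; avg[1] = (2 + 8) / 2 = 5.0; avg[2] = (8 + 8) / 2 = 8.0; avg[3] = (8 + 2) / 2 = 5.0. Smoothed values: [3.5, 5.0, 8.0, 5.0]

[3.5, 5.0, 8.0, 5.0]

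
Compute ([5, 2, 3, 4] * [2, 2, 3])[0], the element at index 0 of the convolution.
Use y[k] = Σ_i a[i]·b[k-i] at k=0. y[0] = 5×2 = 10

10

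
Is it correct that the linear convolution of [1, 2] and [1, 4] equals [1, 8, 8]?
Recompute linear convolution of [1, 2] and [1, 4]: y[0] = 1×1 = 1; y[1] = 1×4 + 2×1 = 6; y[2] = 2×4 = 8 → [1, 6, 8]. Compare to given [1, 8, 8]: they differ at index 1: given 8, correct 6, so answer: No

No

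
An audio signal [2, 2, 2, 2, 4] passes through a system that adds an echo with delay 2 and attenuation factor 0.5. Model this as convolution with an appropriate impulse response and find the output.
Direct-path + delayed-attenuated-path model → impulse response h = [1, 0, 0.5] (1 at lag 0, 0.5 at lag 2). Output y[n] = x[n] + 0.5·x[n - 2] (with x[n] = 0 outside 0..4): y[0] = 2 + 0.5×0 = 2; y[1] = 2 + 0.5×0 = 2; y[2] = 2 + 0.5×2 = 3.0; y[3] = 2 + 0.5×2 = 3.0; y[4] = 4 + 0.5×2 = 5.0; y[5] = 0 + 0.5×2 = 1.0; y[6] = 0 + 0.5×4 = 2.0. So y = [2, 2, 3.0, 3.0, 5.0, 1.0, 2.0]

[2, 2, 3.0, 3.0, 5.0, 1.0, 2.0]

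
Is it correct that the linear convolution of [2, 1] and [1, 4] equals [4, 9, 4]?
Recompute linear convolution of [2, 1] and [1, 4]: y[0] = 2×1 = 2; y[1] = 2×4 + 1×1 = 9; y[2] = 1×4 = 4 → [2, 9, 4]. Compare to given [4, 9, 4]: they differ at index 0: given 4, correct 2, so answer: No

No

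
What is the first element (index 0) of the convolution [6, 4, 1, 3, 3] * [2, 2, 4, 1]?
Use y[k] = Σ_i a[i]·b[k-i] at k=0. y[0] = 6×2 = 12

12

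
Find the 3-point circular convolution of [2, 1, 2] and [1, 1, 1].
Use y[k] = Σ_j a[j]·b[(k-j) mod 3]. y[0] = 2×1 + 1×1 + 2×1 = 5; y[1] = 2×1 + 1×1 + 2×1 = 5; y[2] = 2×1 + 1×1 + 2×1 = 5. Result: [5, 5, 5]

[5, 5, 5]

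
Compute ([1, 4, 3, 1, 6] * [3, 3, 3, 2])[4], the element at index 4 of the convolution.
Use y[k] = Σ_i a[i]·b[k-i] at k=4. y[4] = 4×2 + 3×3 + 1×3 + 6×3 = 38

38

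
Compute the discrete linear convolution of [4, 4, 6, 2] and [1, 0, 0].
y[0] = 4×1 = 4; y[1] = 4×0 + 4×1 = 4; y[2] = 4×0 + 4×0 + 6×1 = 6; y[3] = 4×0 + 6×0 + 2×1 = 2; y[4] = 6×0 + 2×0 = 0; y[5] = 2×0 = 0

[4, 4, 6, 2, 0, 0]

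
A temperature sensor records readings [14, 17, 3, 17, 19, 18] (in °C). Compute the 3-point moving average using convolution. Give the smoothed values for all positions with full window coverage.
3-point moving average kernel = [1, 1, 1]. Apply in 'valid' mode (full window coverage): avg[0] = (14 + 17 + 3) / 3 = 11.33; avg[1] = (17 + 3 + 17) / 3 = 12.33; avg[2] = (3 + 17 + 19) / 3 = 13.0; avg[3] = (17 + 19 + 18) / 3 = 18.0. Smoothed values: [11.33, 12.33, 13.0, 18.0]

[11.33, 12.33, 13.0, 18.0]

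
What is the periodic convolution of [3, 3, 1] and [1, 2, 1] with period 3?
Use y[k] = Σ_j a[j]·b[(k-j) mod 3]. y[0] = 3×1 + 3×1 + 1×2 = 8; y[1] = 3×2 + 3×1 + 1×1 = 10; y[2] = 3×1 + 3×2 + 1×1 = 10. Result: [8, 10, 10]

[8, 10, 10]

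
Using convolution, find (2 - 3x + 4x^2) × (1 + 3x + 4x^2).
Ascending coefficients: a = [2, -3, 4], b = [1, 3, 4]. c[0] = 2×1 = 2; c[1] = 2×3 + -3×1 = 3; c[2] = 2×4 + -3×3 + 4×1 = 3; c[3] = -3×4 + 4×3 = 0; c[4] = 4×4 = 16. Result coefficients: [2, 3, 3, 0, 16] → 2 + 3x + 3x^2 + 16x^4

2 + 3x + 3x^2 + 16x^4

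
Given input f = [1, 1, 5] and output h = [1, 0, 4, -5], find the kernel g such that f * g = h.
Output length 4 = len(f) + len(g) - 1 ⇒ len(g) = 2. Solve g forward using g[k] = (h[k] - Σ_{i≥1} f[i]·g[k-i]) / f[0]: g[0] = h[0] / f[0] = 1 / 1 = 1; g[1] = (h[1] - 1×1) / f[0] = (0 - 1×1) / 1 = -1. So g = [1, -1]. Forward-check [1, 1, 5] * [1, -1]: h[0] = 1×1 = 1; h[1] = 1×-1 + 1×1 = 0; h[2] = 1×-1 + 5×1 = 4; h[3] = 5×-1 = -5 → [1, 0, 4, -5] ✓

[1, -1]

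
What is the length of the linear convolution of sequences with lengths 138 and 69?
Linear/full convolution length: m + n - 1 = 138 + 69 - 1 = 206

206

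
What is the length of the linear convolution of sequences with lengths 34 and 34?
Linear/full convolution length: m + n - 1 = 34 + 34 - 1 = 67

67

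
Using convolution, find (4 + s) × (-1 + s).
Ascending coefficients: a = [4, 1], b = [-1, 1]. c[0] = 4×-1 = -4; c[1] = 4×1 + 1×-1 = 3; c[2] = 1×1 = 1. Result coefficients: [-4, 3, 1] → -4 + 3s + s^2

-4 + 3s + s^2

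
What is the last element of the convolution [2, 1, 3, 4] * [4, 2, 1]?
Use y[k] = Σ_i a[i]·b[k-i] at k=5. y[5] = 4×1 = 4

4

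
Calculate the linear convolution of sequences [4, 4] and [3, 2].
y[0] = 4×3 = 12; y[1] = 4×2 + 4×3 = 20; y[2] = 4×2 = 8

[12, 20, 8]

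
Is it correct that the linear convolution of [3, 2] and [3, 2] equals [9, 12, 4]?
Recompute linear convolution of [3, 2] and [3, 2]: y[0] = 3×3 = 9; y[1] = 3×2 + 2×3 = 12; y[2] = 2×2 = 4 → [9, 12, 4]. Given [9, 12, 4] matches, so answer: Yes

Yes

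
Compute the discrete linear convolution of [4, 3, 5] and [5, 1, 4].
y[0] = 4×5 = 20; y[1] = 4×1 + 3×5 = 19; y[2] = 4×4 + 3×1 + 5×5 = 44; y[3] = 3×4 + 5×1 = 17; y[4] = 5×4 = 20

[20, 19, 44, 17, 20]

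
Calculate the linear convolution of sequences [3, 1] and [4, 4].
y[0] = 3×4 = 12; y[1] = 3×4 + 1×4 = 16; y[2] = 1×4 = 4

[12, 16, 4]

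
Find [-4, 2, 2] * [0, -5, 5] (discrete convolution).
y[0] = -4×0 = 0; y[1] = -4×-5 + 2×0 = 20; y[2] = -4×5 + 2×-5 + 2×0 = -30; y[3] = 2×5 + 2×-5 = 0; y[4] = 2×5 = 10

[0, 20, -30, 0, 10]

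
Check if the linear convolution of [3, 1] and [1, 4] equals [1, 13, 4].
Recompute linear convolution of [3, 1] and [1, 4]: y[0] = 3×1 = 3; y[1] = 3×4 + 1×1 = 13; y[2] = 1×4 = 4 → [3, 13, 4]. Compare to given [1, 13, 4]: they differ at index 0: given 1, correct 3, so answer: No

No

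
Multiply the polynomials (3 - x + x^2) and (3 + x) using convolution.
Ascending coefficients: a = [3, -1, 1], b = [3, 1]. c[0] = 3×3 = 9; c[1] = 3×1 + -1×3 = 0; c[2] = -1×1 + 1×3 = 2; c[3] = 1×1 = 1. Result coefficients: [9, 0, 2, 1] → 9 + 2x^2 + x^3

9 + 2x^2 + x^3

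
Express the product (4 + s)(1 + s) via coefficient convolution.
Ascending coefficients: a = [4, 1], b = [1, 1]. c[0] = 4×1 = 4; c[1] = 4×1 + 1×1 = 5; c[2] = 1×1 = 1. Result coefficients: [4, 5, 1] → 4 + 5s + s^2

4 + 5s + s^2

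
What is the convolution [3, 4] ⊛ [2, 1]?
y[0] = 3×2 = 6; y[1] = 3×1 + 4×2 = 11; y[2] = 4×1 = 4

[6, 11, 4]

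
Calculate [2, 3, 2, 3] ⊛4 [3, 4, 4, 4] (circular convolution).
Use y[k] = Σ_j x[j]·h[(k-j) mod 4]. y[0] = 2×3 + 3×4 + 2×4 + 3×4 = 38; y[1] = 2×4 + 3×3 + 2×4 + 3×4 = 37; y[2] = 2×4 + 3×4 + 2×3 + 3×4 = 38; y[3] = 2×4 + 3×4 + 2×4 + 3×3 = 37. Result: [38, 37, 38, 37]

[38, 37, 38, 37]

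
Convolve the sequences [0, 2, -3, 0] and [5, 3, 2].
y[0] = 0×5 = 0; y[1] = 0×3 + 2×5 = 10; y[2] = 0×2 + 2×3 + -3×5 = -9; y[3] = 2×2 + -3×3 + 0×5 = -5; y[4] = -3×2 + 0×3 = -6; y[5] = 0×2 = 0

[0, 10, -9, -5, -6, 0]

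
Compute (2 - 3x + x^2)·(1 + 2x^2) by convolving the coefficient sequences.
Ascending coefficients: a = [2, -3, 1], b = [1, 0, 2]. c[0] = 2×1 = 2; c[1] = 2×0 + -3×1 = -3; c[2] = 2×2 + -3×0 + 1×1 = 5; c[3] = -3×2 + 1×0 = -6; c[4] = 1×2 = 2. Result coefficients: [2, -3, 5, -6, 2] → 2 - 3x + 5x^2 - 6x^3 + 2x^4

2 - 3x + 5x^2 - 6x^3 + 2x^4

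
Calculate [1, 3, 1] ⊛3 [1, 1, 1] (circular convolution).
Use y[k] = Σ_j f[j]·g[(k-j) mod 3]. y[0] = 1×1 + 3×1 + 1×1 = 5; y[1] = 1×1 + 3×1 + 1×1 = 5; y[2] = 1×1 + 3×1 + 1×1 = 5. Result: [5, 5, 5]

[5, 5, 5]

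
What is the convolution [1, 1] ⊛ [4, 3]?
y[0] = 1×4 = 4; y[1] = 1×3 + 1×4 = 7; y[2] = 1×3 = 3

[4, 7, 3]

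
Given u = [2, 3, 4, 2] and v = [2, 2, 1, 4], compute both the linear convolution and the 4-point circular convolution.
Linear: y_lin[0] = 2×2 = 4; y_lin[1] = 2×2 + 3×2 = 10; y_lin[2] = 2×1 + 3×2 + 4×2 = 16; y_lin[3] = 2×4 + 3×1 + 4×2 + 2×2 = 23; y_lin[4] = 3×4 + 4×1 + 2×2 = 20; y_lin[5] = 4×4 + 2×1 = 18; y_lin[6] = 2×4 = 8 → [4, 10, 16, 23, 20, 18, 8]. Circular (length 4): y[0] = 2×2 + 3×4 + 4×1 + 2×2 = 24; y[1] = 2×2 + 3×2 + 4×4 + 2×1 = 28; y[2] = 2×1 + 3×2 + 4×2 + 2×4 = 24; y[3] = 2×4 + 3×1 + 4×2 + 2×2 = 23 → [24, 28, 24, 23]

Linear: [4, 10, 16, 23, 20, 18, 8], Circular: [24, 28, 24, 23]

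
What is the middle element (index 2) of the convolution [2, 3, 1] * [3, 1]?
Use y[k] = Σ_i a[i]·b[k-i] at k=2. y[2] = 3×1 + 1×3 = 6

6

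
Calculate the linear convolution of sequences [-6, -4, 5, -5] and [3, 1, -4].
y[0] = -6×3 = -18; y[1] = -6×1 + -4×3 = -18; y[2] = -6×-4 + -4×1 + 5×3 = 35; y[3] = -4×-4 + 5×1 + -5×3 = 6; y[4] = 5×-4 + -5×1 = -25; y[5] = -5×-4 = 20

[-18, -18, 35, 6, -25, 20]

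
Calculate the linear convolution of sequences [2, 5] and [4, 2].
y[0] = 2×4 = 8; y[1] = 2×2 + 5×4 = 24; y[2] = 5×2 = 10

[8, 24, 10]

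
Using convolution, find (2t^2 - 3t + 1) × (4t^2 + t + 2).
Ascending coefficients: a = [1, -3, 2], b = [2, 1, 4]. c[0] = 1×2 = 2; c[1] = 1×1 + -3×2 = -5; c[2] = 1×4 + -3×1 + 2×2 = 5; c[3] = -3×4 + 2×1 = -10; c[4] = 2×4 = 8. Result coefficients: [2, -5, 5, -10, 8] → 8t^4 - 10t^3 + 5t^2 - 5t + 2

8t^4 - 10t^3 + 5t^2 - 5t + 2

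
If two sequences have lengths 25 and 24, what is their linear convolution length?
Linear/full convolution length: m + n - 1 = 25 + 24 - 1 = 48

48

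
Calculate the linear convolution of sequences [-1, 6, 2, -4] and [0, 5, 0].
y[0] = -1×0 = 0; y[1] = -1×5 + 6×0 = -5; y[2] = -1×0 + 6×5 + 2×0 = 30; y[3] = 6×0 + 2×5 + -4×0 = 10; y[4] = 2×0 + -4×5 = -20; y[5] = -4×0 = 0

[0, -5, 30, 10, -20, 0]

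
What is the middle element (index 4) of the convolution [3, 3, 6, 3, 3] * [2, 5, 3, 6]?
Use y[k] = Σ_i a[i]·b[k-i] at k=4. y[4] = 3×6 + 6×3 + 3×5 + 3×2 = 57

57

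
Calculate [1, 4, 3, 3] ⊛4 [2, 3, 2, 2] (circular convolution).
Use y[k] = Σ_j s[j]·t[(k-j) mod 4]. y[0] = 1×2 + 4×2 + 3×2 + 3×3 = 25; y[1] = 1×3 + 4×2 + 3×2 + 3×2 = 23; y[2] = 1×2 + 4×3 + 3×2 + 3×2 = 26; y[3] = 1×2 + 4×2 + 3×3 + 3×2 = 25. Result: [25, 23, 26, 25]

[25, 23, 26, 25]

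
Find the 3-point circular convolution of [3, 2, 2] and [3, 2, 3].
Use y[k] = Σ_j a[j]·b[(k-j) mod 3]. y[0] = 3×3 + 2×3 + 2×2 = 19; y[1] = 3×2 + 2×3 + 2×3 = 18; y[2] = 3×3 + 2×2 + 2×3 = 19. Result: [19, 18, 19]

[19, 18, 19]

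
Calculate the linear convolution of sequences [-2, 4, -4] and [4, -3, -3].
y[0] = -2×4 = -8; y[1] = -2×-3 + 4×4 = 22; y[2] = -2×-3 + 4×-3 + -4×4 = -22; y[3] = 4×-3 + -4×-3 = 0; y[4] = -4×-3 = 12

[-8, 22, -22, 0, 12]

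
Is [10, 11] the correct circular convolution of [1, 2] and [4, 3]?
Recompute circular convolution of [1, 2] and [4, 3]: y[0] = 1×4 + 2×3 = 10; y[1] = 1×3 + 2×4 = 11 → [10, 11]. Given [10, 11] matches, so answer: Yes

Yes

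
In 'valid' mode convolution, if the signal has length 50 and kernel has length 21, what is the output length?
'Valid' mode counts only positions where the kernel fully overlaps the signal: m - n + 1 = 50 - 21 + 1 = 30

30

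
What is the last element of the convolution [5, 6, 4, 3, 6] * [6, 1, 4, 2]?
Use y[k] = Σ_i a[i]·b[k-i] at k=7. y[7] = 6×2 = 12

12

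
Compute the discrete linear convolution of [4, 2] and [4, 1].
y[0] = 4×4 = 16; y[1] = 4×1 + 2×4 = 12; y[2] = 2×1 = 2

[16, 12, 2]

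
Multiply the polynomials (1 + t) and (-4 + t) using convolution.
Ascending coefficients: a = [1, 1], b = [-4, 1]. c[0] = 1×-4 = -4; c[1] = 1×1 + 1×-4 = -3; c[2] = 1×1 = 1. Result coefficients: [-4, -3, 1] → -4 - 3t + t^2

-4 - 3t + t^2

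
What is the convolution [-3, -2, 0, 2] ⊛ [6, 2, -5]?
y[0] = -3×6 = -18; y[1] = -3×2 + -2×6 = -18; y[2] = -3×-5 + -2×2 + 0×6 = 11; y[3] = -2×-5 + 0×2 + 2×6 = 22; y[4] = 0×-5 + 2×2 = 4; y[5] = 2×-5 = -10

[-18, -18, 11, 22, 4, -10]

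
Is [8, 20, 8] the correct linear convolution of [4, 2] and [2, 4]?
Recompute linear convolution of [4, 2] and [2, 4]: y[0] = 4×2 = 8; y[1] = 4×4 + 2×2 = 20; y[2] = 2×4 = 8 → [8, 20, 8]. Given [8, 20, 8] matches, so answer: Yes

Yes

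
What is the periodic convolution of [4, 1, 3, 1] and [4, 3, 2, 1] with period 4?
Use y[k] = Σ_j u[j]·v[(k-j) mod 4]. y[0] = 4×4 + 1×1 + 3×2 + 1×3 = 26; y[1] = 4×3 + 1×4 + 3×1 + 1×2 = 21; y[2] = 4×2 + 1×3 + 3×4 + 1×1 = 24; y[3] = 4×1 + 1×2 + 3×3 + 1×4 = 19. Result: [26, 21, 24, 19]

[26, 21, 24, 19]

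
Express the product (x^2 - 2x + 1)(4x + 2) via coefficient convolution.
Ascending coefficients: a = [1, -2, 1], b = [2, 4]. c[0] = 1×2 = 2; c[1] = 1×4 + -2×2 = 0; c[2] = -2×4 + 1×2 = -6; c[3] = 1×4 = 4. Result coefficients: [2, 0, -6, 4] → 4x^3 - 6x^2 + 2

4x^3 - 6x^2 + 2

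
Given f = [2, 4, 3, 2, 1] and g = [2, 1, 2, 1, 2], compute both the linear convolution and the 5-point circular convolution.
Linear: y_lin[0] = 2×2 = 4; y_lin[1] = 2×1 + 4×2 = 10; y_lin[2] = 2×2 + 4×1 + 3×2 = 14; y_lin[3] = 2×1 + 4×2 + 3×1 + 2×2 = 17; y_lin[4] = 2×2 + 4×1 + 3×2 + 2×1 + 1×2 = 18; y_lin[5] = 4×2 + 3×1 + 2×2 + 1×1 = 16; y_lin[6] = 3×2 + 2×1 + 1×2 = 10; y_lin[7] = 2×2 + 1×1 = 5; y_lin[8] = 1×2 = 2 → [4, 10, 14, 17, 18, 16, 10, 5, 2]. Circular (length 5): y[0] = 2×2 + 4×2 + 3×1 + 2×2 + 1×1 = 20; y[1] = 2×1 + 4×2 + 3×2 + 2×1 + 1×2 = 20; y[2] = 2×2 + 4×1 + 3×2 + 2×2 + 1×1 = 19; y[3] = 2×1 + 4×2 + 3×1 + 2×2 + 1×2 = 19; y[4] = 2×2 + 4×1 + 3×2 + 2×1 + 1×2 = 18 → [20, 20, 19, 19, 18]

Linear: [4, 10, 14, 17, 18, 16, 10, 5, 2], Circular: [20, 20, 19, 19, 18]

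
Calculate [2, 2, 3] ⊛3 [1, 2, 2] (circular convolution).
Use y[k] = Σ_j u[j]·v[(k-j) mod 3]. y[0] = 2×1 + 2×2 + 3×2 = 12; y[1] = 2×2 + 2×1 + 3×2 = 12; y[2] = 2×2 + 2×2 + 3×1 = 11. Result: [12, 12, 11]

[12, 12, 11]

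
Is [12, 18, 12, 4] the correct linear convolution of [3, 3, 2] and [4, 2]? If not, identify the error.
Recompute linear convolution of [3, 3, 2] and [4, 2]: y[0] = 3×4 = 12; y[1] = 3×2 + 3×4 = 18; y[2] = 3×2 + 2×4 = 14; y[3] = 2×2 = 4 → [12, 18, 14, 4]. Compare to given [12, 18, 12, 4]: they differ at index 2: given 12, correct 14, so answer: No

No. Error at index 2: given 12, correct 14.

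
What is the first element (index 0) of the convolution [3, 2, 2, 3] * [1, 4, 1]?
Use y[k] = Σ_i a[i]·b[k-i] at k=0. y[0] = 3×1 = 3

3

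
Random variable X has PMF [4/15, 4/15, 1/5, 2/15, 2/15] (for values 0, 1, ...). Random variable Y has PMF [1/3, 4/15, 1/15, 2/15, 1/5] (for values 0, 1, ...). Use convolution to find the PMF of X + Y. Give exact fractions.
P(X+Y=k) = Σ_i P(X=i)·P(Y=k-i) — a convolution of [4/15, 4/15, 1/5, 2/15, 2/15] and [1/3, 4/15, 1/15, 2/15, 1/5]. P(X+Y=0) = (4/15)×(1/3) = 4/45; P(X+Y=1) = (4/15)×(4/15) + (4/15)×(1/3) = 16/225 + 4/45 = 4/25; P(X+Y=2) = (4/15)×(1/15) + (4/15)×(4/15) + (1/5)×(1/3) = 4/225 + 16/225 + 1/15 = 7/45; P(X+Y=3) = (4/15)×(2/15) + (4/15)×(1/15) + (1/5)×(4/15) + (2/15)×(1/3) = 8/225 + 4/225 + 4/75 + 2/45 = 34/225; P(X+Y=4) = (4/15)×(1/5) + (4/15)×(2/15) + (1/5)×(1/15) + (2/15)×(4/15) + (2/15)×(1/3) = 4/75 + 8/225 + 1/75 + 8/225 + 2/45 = 41/225; P(X+Y=5) = (4/15)×(1/5) + (1/5)×(2/15) + (2/15)×(1/15) + (2/15)×(4/15) = 4/75 + 2/75 + 2/225 + 8/225 = 28/225; P(X+Y=6) = (1/5)×(1/5) + (2/15)×(2/15) + (2/15)×(1/15) = 1/25 + 4/225 + 2/225 = 1/15; P(X+Y=7) = (2/15)×(1/5) + (2/15)×(2/15) = 2/75 + 4/225 = 2/45; P(X+Y=8) = (2/15)×(1/5) = 2/75. PMF: [4/45, 4/25, 7/45, 34/225, 41/225, 28/225, 1/15, 2/45, 2/75] (sums to 1 ✓)

[4/45, 4/25, 7/45, 34/225, 41/225, 28/225, 1/15, 2/45, 2/75]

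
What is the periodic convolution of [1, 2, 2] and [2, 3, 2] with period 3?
Use y[k] = Σ_j a[j]·b[(k-j) mod 3]. y[0] = 1×2 + 2×2 + 2×3 = 12; y[1] = 1×3 + 2×2 + 2×2 = 11; y[2] = 1×2 + 2×3 + 2×2 = 12. Result: [12, 11, 12]

[12, 11, 12]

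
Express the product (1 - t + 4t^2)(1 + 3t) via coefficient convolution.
Ascending coefficients: a = [1, -1, 4], b = [1, 3]. c[0] = 1×1 = 1; c[1] = 1×3 + -1×1 = 2; c[2] = -1×3 + 4×1 = 1; c[3] = 4×3 = 12. Result coefficients: [1, 2, 1, 12] → 1 + 2t + t^2 + 12t^3

1 + 2t + t^2 + 12t^3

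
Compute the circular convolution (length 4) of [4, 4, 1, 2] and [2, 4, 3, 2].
Use y[k] = Σ_j a[j]·b[(k-j) mod 4]. y[0] = 4×2 + 4×2 + 1×3 + 2×4 = 27; y[1] = 4×4 + 4×2 + 1×2 + 2×3 = 32; y[2] = 4×3 + 4×4 + 1×2 + 2×2 = 34; y[3] = 4×2 + 4×3 + 1×4 + 2×2 = 28. Result: [27, 32, 34, 28]

[27, 32, 34, 28]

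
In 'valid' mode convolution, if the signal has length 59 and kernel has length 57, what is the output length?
'Valid' mode counts only positions where the kernel fully overlaps the signal: m - n + 1 = 59 - 57 + 1 = 3

3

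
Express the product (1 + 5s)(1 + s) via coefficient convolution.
Ascending coefficients: a = [1, 5], b = [1, 1]. c[0] = 1×1 = 1; c[1] = 1×1 + 5×1 = 6; c[2] = 5×1 = 5. Result coefficients: [1, 6, 5] → 1 + 6s + 5s^2

1 + 6s + 5s^2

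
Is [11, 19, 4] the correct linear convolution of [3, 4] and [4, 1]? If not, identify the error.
Recompute linear convolution of [3, 4] and [4, 1]: y[0] = 3×4 = 12; y[1] = 3×1 + 4×4 = 19; y[2] = 4×1 = 4 → [12, 19, 4]. Compare to given [11, 19, 4]: they differ at index 0: given 11, correct 12, so answer: No

No. Error at index 0: given 11, correct 12.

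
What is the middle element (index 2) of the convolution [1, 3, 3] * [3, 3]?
Use y[k] = Σ_i a[i]·b[k-i] at k=2. y[2] = 3×3 + 3×3 = 18

18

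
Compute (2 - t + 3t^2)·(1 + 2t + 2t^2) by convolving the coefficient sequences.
Ascending coefficients: a = [2, -1, 3], b = [1, 2, 2]. c[0] = 2×1 = 2; c[1] = 2×2 + -1×1 = 3; c[2] = 2×2 + -1×2 + 3×1 = 5; c[3] = -1×2 + 3×2 = 4; c[4] = 3×2 = 6. Result coefficients: [2, 3, 5, 4, 6] → 2 + 3t + 5t^2 + 4t^3 + 6t^4

2 + 3t + 5t^2 + 4t^3 + 6t^4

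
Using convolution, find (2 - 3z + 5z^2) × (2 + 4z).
Ascending coefficients: a = [2, -3, 5], b = [2, 4]. c[0] = 2×2 = 4; c[1] = 2×4 + -3×2 = 2; c[2] = -3×4 + 5×2 = -2; c[3] = 5×4 = 20. Result coefficients: [4, 2, -2, 20] → 4 + 2z - 2z^2 + 20z^3

4 + 2z - 2z^2 + 20z^3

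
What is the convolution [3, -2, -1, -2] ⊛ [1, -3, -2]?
y[0] = 3×1 = 3; y[1] = 3×-3 + -2×1 = -11; y[2] = 3×-2 + -2×-3 + -1×1 = -1; y[3] = -2×-2 + -1×-3 + -2×1 = 5; y[4] = -1×-2 + -2×-3 = 8; y[5] = -2×-2 = 4

[3, -11, -1, 5, 8, 4]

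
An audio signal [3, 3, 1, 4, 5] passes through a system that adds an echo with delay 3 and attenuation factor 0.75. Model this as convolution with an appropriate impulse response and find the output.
Direct-path + delayed-attenuated-path model → impulse response h = [1, 0, 0, 0.75] (1 at lag 0, 0.75 at lag 3). Output y[n] = x[n] + 0.75·x[n - 3] (with x[n] = 0 outside 0..4): y[0] = 3 + 0.75×0 = 3; y[1] = 3 + 0.75×0 = 3; y[2] = 1 + 0.75×0 = 1; y[3] = 4 + 0.75×3 = 6.25; y[4] = 5 + 0.75×3 = 7.25; y[5] = 0 + 0.75×1 = 0.75; y[6] = 0 + 0.75×4 = 3.0; y[7] = 0 + 0.75×5 = 3.75. So y = [3, 3, 1, 6.25, 7.25, 0.75, 3.0, 3.75]

[3, 3, 1, 6.25, 7.25, 0.75, 3.0, 3.75]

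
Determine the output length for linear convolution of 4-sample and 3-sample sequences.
Linear/full convolution length: m + n - 1 = 4 + 3 - 1 = 6

6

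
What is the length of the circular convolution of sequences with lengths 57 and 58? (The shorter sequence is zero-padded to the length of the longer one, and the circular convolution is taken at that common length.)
Circular convolution (zero-padding the shorter input) has length max(m, n) = max(57, 58) = 58

58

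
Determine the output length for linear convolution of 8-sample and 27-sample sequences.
Linear/full convolution length: m + n - 1 = 8 + 27 - 1 = 34

34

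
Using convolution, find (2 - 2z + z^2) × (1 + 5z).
Ascending coefficients: a = [2, -2, 1], b = [1, 5]. c[0] = 2×1 = 2; c[1] = 2×5 + -2×1 = 8; c[2] = -2×5 + 1×1 = -9; c[3] = 1×5 = 5. Result coefficients: [2, 8, -9, 5] → 2 + 8z - 9z^2 + 5z^3

2 + 8z - 9z^2 + 5z^3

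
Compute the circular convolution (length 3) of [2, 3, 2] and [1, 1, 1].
Use y[k] = Σ_j s[j]·t[(k-j) mod 3]. y[0] = 2×1 + 3×1 + 2×1 = 7; y[1] = 2×1 + 3×1 + 2×1 = 7; y[2] = 2×1 + 3×1 + 2×1 = 7. Result: [7, 7, 7]

[7, 7, 7]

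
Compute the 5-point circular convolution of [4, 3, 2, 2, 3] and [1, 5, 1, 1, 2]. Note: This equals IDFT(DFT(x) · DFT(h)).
Either evaluate y[k] = Σ_j x[j]·h[(k-j) mod 5] directly, or use IDFT(DFT(x) · DFT(h)). y[0] = 4×1 + 3×2 + 2×1 + 2×1 + 3×5 = 29; y[1] = 4×5 + 3×1 + 2×2 + 2×1 + 3×1 = 32; y[2] = 4×1 + 3×5 + 2×1 + 2×2 + 3×1 = 28; y[3] = 4×1 + 3×1 + 2×5 + 2×1 + 3×2 = 25; y[4] = 4×2 + 3×1 + 2×1 + 2×5 + 3×1 = 26. Result: [29, 32, 28, 25, 26]

[29, 32, 28, 25, 26]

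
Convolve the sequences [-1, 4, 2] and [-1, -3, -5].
y[0] = -1×-1 = 1; y[1] = -1×-3 + 4×-1 = -1; y[2] = -1×-5 + 4×-3 + 2×-1 = -9; y[3] = 4×-5 + 2×-3 = -26; y[4] = 2×-5 = -10

[1, -1, -9, -26, -10]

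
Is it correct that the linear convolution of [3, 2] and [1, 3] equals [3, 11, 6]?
Recompute linear convolution of [3, 2] and [1, 3]: y[0] = 3×1 = 3; y[1] = 3×3 + 2×1 = 11; y[2] = 2×3 = 6 → [3, 11, 6]. Given [3, 11, 6] matches, so answer: Yes

Yes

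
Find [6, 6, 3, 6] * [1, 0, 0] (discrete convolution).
y[0] = 6×1 = 6; y[1] = 6×0 + 6×1 = 6; y[2] = 6×0 + 6×0 + 3×1 = 3; y[3] = 6×0 + 3×0 + 6×1 = 6; y[4] = 3×0 + 6×0 = 0; y[5] = 6×0 = 0

[6, 6, 3, 6, 0, 0]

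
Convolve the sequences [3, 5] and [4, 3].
y[0] = 3×4 = 12; y[1] = 3×3 + 5×4 = 29; y[2] = 5×3 = 15

[12, 29, 15]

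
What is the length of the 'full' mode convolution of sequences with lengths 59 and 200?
Linear/full convolution length: m + n - 1 = 59 + 200 - 1 = 258

258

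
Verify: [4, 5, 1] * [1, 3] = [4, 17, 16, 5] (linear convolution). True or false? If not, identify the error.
Recompute linear convolution of [4, 5, 1] and [1, 3]: y[0] = 4×1 = 4; y[1] = 4×3 + 5×1 = 17; y[2] = 5×3 + 1×1 = 16; y[3] = 1×3 = 3 → [4, 17, 16, 3]. Compare to given [4, 17, 16, 5]: they differ at index 3: given 5, correct 3, so answer: No

No. Error at index 3: given 5, correct 3.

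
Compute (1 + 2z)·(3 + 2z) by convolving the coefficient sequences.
Ascending coefficients: a = [1, 2], b = [3, 2]. c[0] = 1×3 = 3; c[1] = 1×2 + 2×3 = 8; c[2] = 2×2 = 4. Result coefficients: [3, 8, 4] → 3 + 8z + 4z^2

3 + 8z + 4z^2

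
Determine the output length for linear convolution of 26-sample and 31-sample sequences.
Linear/full convolution length: m + n - 1 = 26 + 31 - 1 = 56

56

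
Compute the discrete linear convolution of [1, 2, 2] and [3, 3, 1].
y[0] = 1×3 = 3; y[1] = 1×3 + 2×3 = 9; y[2] = 1×1 + 2×3 + 2×3 = 13; y[3] = 2×1 + 2×3 = 8; y[4] = 2×1 = 2

[3, 9, 13, 8, 2]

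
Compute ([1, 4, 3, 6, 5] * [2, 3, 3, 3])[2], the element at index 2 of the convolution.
Use y[k] = Σ_i a[i]·b[k-i] at k=2. y[2] = 1×3 + 4×3 + 3×2 = 21

21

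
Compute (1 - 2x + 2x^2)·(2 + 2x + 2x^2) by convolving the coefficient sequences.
Ascending coefficients: a = [1, -2, 2], b = [2, 2, 2]. c[0] = 1×2 = 2; c[1] = 1×2 + -2×2 = -2; c[2] = 1×2 + -2×2 + 2×2 = 2; c[3] = -2×2 + 2×2 = 0; c[4] = 2×2 = 4. Result coefficients: [2, -2, 2, 0, 4] → 2 - 2x + 2x^2 + 4x^4

2 - 2x + 2x^2 + 4x^4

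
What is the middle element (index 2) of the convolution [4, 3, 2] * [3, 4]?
Use y[k] = Σ_i a[i]·b[k-i] at k=2. y[2] = 3×4 + 2×3 = 18

18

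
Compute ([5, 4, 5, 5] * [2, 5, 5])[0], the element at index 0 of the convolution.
Use y[k] = Σ_i a[i]·b[k-i] at k=0. y[0] = 5×2 = 10

10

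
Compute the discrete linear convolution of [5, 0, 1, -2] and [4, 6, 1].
y[0] = 5×4 = 20; y[1] = 5×6 + 0×4 = 30; y[2] = 5×1 + 0×6 + 1×4 = 9; y[3] = 0×1 + 1×6 + -2×4 = -2; y[4] = 1×1 + -2×6 = -11; y[5] = -2×1 = -2

[20, 30, 9, -2, -11, -2]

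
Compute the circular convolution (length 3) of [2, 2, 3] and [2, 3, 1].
Use y[k] = Σ_j a[j]·b[(k-j) mod 3]. y[0] = 2×2 + 2×1 + 3×3 = 15; y[1] = 2×3 + 2×2 + 3×1 = 13; y[2] = 2×1 + 2×3 + 3×2 = 14. Result: [15, 13, 14]

[15, 13, 14]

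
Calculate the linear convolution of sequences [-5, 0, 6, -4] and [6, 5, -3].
y[0] = -5×6 = -30; y[1] = -5×5 + 0×6 = -25; y[2] = -5×-3 + 0×5 + 6×6 = 51; y[3] = 0×-3 + 6×5 + -4×6 = 6; y[4] = 6×-3 + -4×5 = -38; y[5] = -4×-3 = 12

[-30, -25, 51, 6, -38, 12]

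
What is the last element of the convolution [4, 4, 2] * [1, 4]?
Use y[k] = Σ_i a[i]·b[k-i] at k=3. y[3] = 2×4 = 8

8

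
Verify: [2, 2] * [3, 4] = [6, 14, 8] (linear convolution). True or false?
Recompute linear convolution of [2, 2] and [3, 4]: y[0] = 2×3 = 6; y[1] = 2×4 + 2×3 = 14; y[2] = 2×4 = 8 → [6, 14, 8]. Given [6, 14, 8] matches, so answer: Yes

Yes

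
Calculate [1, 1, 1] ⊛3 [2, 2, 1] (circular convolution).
Use y[k] = Σ_j a[j]·b[(k-j) mod 3]. y[0] = 1×2 + 1×1 + 1×2 = 5; y[1] = 1×2 + 1×2 + 1×1 = 5; y[2] = 1×1 + 1×2 + 1×2 = 5. Result: [5, 5, 5]

[5, 5, 5]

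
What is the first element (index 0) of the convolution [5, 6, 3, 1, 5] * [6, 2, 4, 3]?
Use y[k] = Σ_i a[i]·b[k-i] at k=0. y[0] = 5×6 = 30

30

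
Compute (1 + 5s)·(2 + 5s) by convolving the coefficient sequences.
Ascending coefficients: a = [1, 5], b = [2, 5]. c[0] = 1×2 = 2; c[1] = 1×5 + 5×2 = 15; c[2] = 5×5 = 25. Result coefficients: [2, 15, 25] → 2 + 15s + 25s^2

2 + 15s + 25s^2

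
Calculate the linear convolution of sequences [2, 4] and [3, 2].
y[0] = 2×3 = 6; y[1] = 2×2 + 4×3 = 16; y[2] = 4×2 = 8

[6, 16, 8]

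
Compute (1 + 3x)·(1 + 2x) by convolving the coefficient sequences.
Ascending coefficients: a = [1, 3], b = [1, 2]. c[0] = 1×1 = 1; c[1] = 1×2 + 3×1 = 5; c[2] = 3×2 = 6. Result coefficients: [1, 5, 6] → 1 + 5x + 6x^2

1 + 5x + 6x^2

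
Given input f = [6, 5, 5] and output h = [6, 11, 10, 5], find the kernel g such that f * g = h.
Output length 4 = len(f) + len(g) - 1 ⇒ len(g) = 2. Solve g forward using g[k] = (h[k] - Σ_{i≥1} f[i]·g[k-i]) / f[0]: g[0] = h[0] / f[0] = 6 / 6 = 1; g[1] = (h[1] - 5×1) / f[0] = (11 - 5×1) / 6 = 1. So g = [1, 1]. Forward-check [6, 5, 5] * [1, 1]: h[0] = 6×1 = 6; h[1] = 6×1 + 5×1 = 11; h[2] = 5×1 + 5×1 = 10; h[3] = 5×1 = 5 → [6, 11, 10, 5] ✓

[1, 1]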